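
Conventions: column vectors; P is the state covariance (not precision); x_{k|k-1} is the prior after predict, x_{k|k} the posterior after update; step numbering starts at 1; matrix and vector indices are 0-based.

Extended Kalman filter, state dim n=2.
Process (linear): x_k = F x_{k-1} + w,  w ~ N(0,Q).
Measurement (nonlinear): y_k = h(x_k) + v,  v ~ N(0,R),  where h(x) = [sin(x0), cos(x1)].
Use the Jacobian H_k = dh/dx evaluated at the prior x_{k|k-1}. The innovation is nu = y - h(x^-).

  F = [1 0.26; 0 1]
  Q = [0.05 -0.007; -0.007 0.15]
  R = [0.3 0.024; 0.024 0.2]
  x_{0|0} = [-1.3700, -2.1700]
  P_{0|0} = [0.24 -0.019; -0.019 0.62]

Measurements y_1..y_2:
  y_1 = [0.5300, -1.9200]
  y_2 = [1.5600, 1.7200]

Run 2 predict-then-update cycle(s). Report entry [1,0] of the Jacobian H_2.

H_jac[1,0] = 0.0000

step 1: x^-=[-1.9342, -2.1700]  P^-=[0.3220 0.1352; 0.1352 0.7700]  H_jac=[-0.3555 0.0000; 0.0000 0.8258]  S=[0.3407 -0.0157; -0.0157 0.7251]  K=[-0.3292 0.1469; -0.1008 0.8748]  nu=[1.4647, -1.3560]  x^+=[-2.6156, -3.5038]  P^+=[0.2679 0.0260; 0.0260 0.2089]
step 2: x^-=[-3.5266, -3.5038]  P^-=[0.3456 0.0733; 0.0733 0.3589]  H_jac=[-0.9268 0.0000; 0.0000 -0.3544]  S=[0.5969 0.0481; 0.0481 0.2451]  K=[-0.5366 -0.0007; -0.0732 -0.5046]  nu=[1.1845, 2.6551]  x^+=[-4.1641, -4.9304]  P^+=[0.1737 0.0368; 0.0368 0.2898]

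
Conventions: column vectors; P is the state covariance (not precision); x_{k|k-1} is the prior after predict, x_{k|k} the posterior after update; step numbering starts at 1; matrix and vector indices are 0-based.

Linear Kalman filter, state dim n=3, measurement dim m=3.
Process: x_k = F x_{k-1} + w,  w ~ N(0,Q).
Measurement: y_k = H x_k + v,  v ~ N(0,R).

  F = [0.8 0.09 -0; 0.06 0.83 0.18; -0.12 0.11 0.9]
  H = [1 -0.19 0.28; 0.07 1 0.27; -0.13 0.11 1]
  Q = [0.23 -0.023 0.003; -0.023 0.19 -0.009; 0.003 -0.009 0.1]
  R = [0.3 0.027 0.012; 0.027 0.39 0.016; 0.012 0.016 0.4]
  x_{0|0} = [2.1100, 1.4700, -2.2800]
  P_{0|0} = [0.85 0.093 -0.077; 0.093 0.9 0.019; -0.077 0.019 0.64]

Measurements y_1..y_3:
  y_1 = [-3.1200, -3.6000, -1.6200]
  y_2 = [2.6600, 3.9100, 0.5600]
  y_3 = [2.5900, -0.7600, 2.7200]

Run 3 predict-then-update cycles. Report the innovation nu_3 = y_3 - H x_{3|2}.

step 1: x^-=[1.8203, 0.9363, -2.1435]  P^-=[0.7947 0.1365 -0.1164; 0.1365 0.8471 0.1742; -0.1164 0.1742 0.6595]  S=[1.0414 0.1123 -0.0459; 0.1123 1.3978 0.4386; -0.0459 0.4386 1.1478]  K=[0.6851 0.1219 -0.1975; -0.0497 0.6623 -0.0376; 0.0532 0.0586 0.5841]  nu=[-4.1622, -4.0850, 0.6571]  x^+=[-1.6588, -1.5867, -2.2203]  P^+=[0.2304 0.0590 -0.0454; 0.0590 0.2592 -0.0259; -0.0454 -0.0259 0.2322]
step 2: x^-=[-1.4698, -1.8162, -1.9737]  P^-=[0.3880 0.0400 -0.0468; 0.0400 0.3741 0.0238; -0.0468 0.0238 0.2976]  S=[0.6810 0.0369 -0.0064; 0.0369 0.8044 0.1520; -0.0064 0.1520 0.7250]  K=[0.5344 0.0693 -0.1378; -0.0623 0.4831 -0.0194; 0.0485 0.0451 0.4135]  nu=[4.3374, 6.3620, 2.5424]  x^+=[0.9383, 0.9376, -0.4252]  P^+=[0.1752 0.0347 -0.0287; 0.0347 0.1886 -0.0170; -0.0287 -0.0170 0.1649]
step 3: x^-=[0.8350, 0.7580, -0.3921]  P^-=[0.3486 0.0183 -0.0313; 0.0183 0.3236 0.0165; -0.0313 0.0165 0.2402]  S=[0.6529 0.0209 -0.0031; 0.0209 0.7431 0.1269; -0.0031 0.1269 0.6613]  K=[0.5130 0.0523 -0.1204; -0.0734 0.4472 -0.0110; 0.0507 0.0429 0.3642]  nu=[2.0088, -1.4706, 3.1373]  x^+=[1.4108, -0.0816, 0.7893]  P^+=[0.1653 0.0269 -0.0226; 0.0269 0.1741 -0.0138; -0.0226 -0.0138 0.1455]

innov = [2.0088, -1.4706, 3.1373]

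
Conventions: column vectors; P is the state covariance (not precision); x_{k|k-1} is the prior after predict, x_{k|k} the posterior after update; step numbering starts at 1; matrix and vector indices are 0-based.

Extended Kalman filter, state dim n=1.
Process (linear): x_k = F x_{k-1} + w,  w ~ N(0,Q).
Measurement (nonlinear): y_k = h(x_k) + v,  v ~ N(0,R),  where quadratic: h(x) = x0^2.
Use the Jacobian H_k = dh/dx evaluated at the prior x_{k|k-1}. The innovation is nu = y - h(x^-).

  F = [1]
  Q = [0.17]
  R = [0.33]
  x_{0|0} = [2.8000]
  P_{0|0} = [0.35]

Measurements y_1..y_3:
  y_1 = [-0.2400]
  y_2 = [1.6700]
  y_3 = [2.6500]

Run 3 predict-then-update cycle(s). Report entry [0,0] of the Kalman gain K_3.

step 1: x^-=[2.8000]  P^-=[0.5200]  H_jac=[5.6000]  S=[16.6372]  K=[0.1750]  nu=[-8.0800]  x^+=[1.3858]  P^+=[0.0103]
step 2: x^-=[1.3858]  P^-=[0.1803]  H_jac=[2.7715]  S=[1.7151]  K=[0.2914]  nu=[-0.2503]  x^+=[1.3128]  P^+=[0.0347]
step 3: x^-=[1.3128]  P^-=[0.2047]  H_jac=[2.6256]  S=[1.7412]  K=[0.3087]  nu=[0.9265]  x^+=[1.5988]  P^+=[0.0388]

K[0,0] = 0.3087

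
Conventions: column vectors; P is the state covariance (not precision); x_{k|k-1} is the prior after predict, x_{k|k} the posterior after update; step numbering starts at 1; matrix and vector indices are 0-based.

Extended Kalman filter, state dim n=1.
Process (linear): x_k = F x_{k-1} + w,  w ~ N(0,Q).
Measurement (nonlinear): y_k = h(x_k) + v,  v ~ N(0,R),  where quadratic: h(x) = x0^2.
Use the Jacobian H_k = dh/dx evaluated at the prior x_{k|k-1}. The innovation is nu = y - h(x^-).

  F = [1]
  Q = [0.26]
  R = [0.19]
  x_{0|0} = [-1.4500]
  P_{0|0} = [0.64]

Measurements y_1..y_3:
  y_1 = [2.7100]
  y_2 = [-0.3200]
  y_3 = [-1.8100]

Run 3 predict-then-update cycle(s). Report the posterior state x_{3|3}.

x_post = [0.4244]

step 1: x^-=[-1.4500]  P^-=[0.9000]  H_jac=[-2.9000]  S=[7.7590]  K=[-0.3364]  nu=[0.6075]  x^+=[-1.6544]  P^+=[0.0220]
step 2: x^-=[-1.6544]  P^-=[0.2820]  H_jac=[-3.3087]  S=[3.2776]  K=[-0.2847]  nu=[-3.0569]  x^+=[-0.7840]  P^+=[0.0163]
step 3: x^-=[-0.7840]  P^-=[0.2763]  H_jac=[-1.5680]  S=[0.8695]  K=[-0.4984]  nu=[-2.4247]  x^+=[0.4244]  P^+=[0.0604]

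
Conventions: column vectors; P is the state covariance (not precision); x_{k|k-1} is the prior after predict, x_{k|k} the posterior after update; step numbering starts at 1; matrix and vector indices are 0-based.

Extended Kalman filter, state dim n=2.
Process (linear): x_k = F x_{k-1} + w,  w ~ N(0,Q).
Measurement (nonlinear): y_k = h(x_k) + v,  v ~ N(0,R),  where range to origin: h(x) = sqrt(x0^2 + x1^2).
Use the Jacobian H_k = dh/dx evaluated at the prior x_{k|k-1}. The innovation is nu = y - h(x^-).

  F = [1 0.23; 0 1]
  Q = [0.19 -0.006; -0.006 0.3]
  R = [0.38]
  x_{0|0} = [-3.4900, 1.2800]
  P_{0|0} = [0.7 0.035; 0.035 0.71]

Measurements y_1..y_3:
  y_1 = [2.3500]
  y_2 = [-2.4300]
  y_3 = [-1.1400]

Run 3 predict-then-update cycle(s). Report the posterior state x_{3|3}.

step 1: x^-=[-3.1956, 1.2800]  P^-=[0.9437 0.1923; 0.1923 1.0100]  H_jac=[-0.9283 0.3718]  S=[1.2001]  K=[-0.6704; 0.1642]  nu=[-1.0924]  x^+=[-2.4633, 1.1006]  P^+=[0.4043 0.3244; 0.3244 0.9776]
step 2: x^-=[-2.2101, 1.1006]  P^-=[0.7953 0.5432; 0.5432 1.2776]  H_jac=[-0.8951 0.4458]  S=[0.8376]  K=[-0.5608; 0.0994]  nu=[-4.8990]  x^+=[0.5373, 0.6136]  P^+=[0.5319 0.5899; 0.5899 1.2694]
step 3: x^-=[0.6784, 0.6136]  P^-=[1.0604 0.8759; 0.8759 1.5694]  H_jac=[0.7416 0.6708]  S=[2.5409]  K=[0.5407; 0.6700]  nu=[-2.0548]  x^+=[-0.4327, -0.7630]  P^+=[0.3174 -0.0446; -0.0446 0.4289]

x_post = [-0.4327, -0.7630]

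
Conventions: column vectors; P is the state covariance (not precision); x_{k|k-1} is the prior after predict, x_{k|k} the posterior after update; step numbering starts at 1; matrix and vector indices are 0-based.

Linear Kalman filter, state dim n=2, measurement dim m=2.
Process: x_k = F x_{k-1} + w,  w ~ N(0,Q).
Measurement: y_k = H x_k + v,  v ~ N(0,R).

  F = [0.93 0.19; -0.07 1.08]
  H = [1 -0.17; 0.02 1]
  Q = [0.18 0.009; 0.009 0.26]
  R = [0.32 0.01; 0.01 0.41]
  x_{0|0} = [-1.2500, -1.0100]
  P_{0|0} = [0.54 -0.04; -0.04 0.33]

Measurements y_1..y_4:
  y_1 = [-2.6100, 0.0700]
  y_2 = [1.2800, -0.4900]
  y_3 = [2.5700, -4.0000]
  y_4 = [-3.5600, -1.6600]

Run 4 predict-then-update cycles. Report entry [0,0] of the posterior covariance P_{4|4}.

step 1: x^-=[-1.3544, -1.0033]  P^-=[0.6448 0.0019; 0.0019 0.6536]  S=[0.9831 -0.0863; -0.0863 1.0639]  K=[0.6615 0.0676; -0.0576 0.6097]  nu=[-1.4262, 1.1004]  x^+=[-2.2235, -0.2503]  P^+=[0.2175 0.0300; 0.0300 0.2488]
step 2: x^-=[-2.1154, -0.1147]  P^-=[0.3877 0.0756; 0.0756 0.5467]  S=[0.6978 0.0002; 0.0002 0.9599]  K=[0.5371 0.0868; -0.0250 0.5711]  nu=[3.3759, -0.3330]  x^+=[-0.3310, -0.3892]  P^+=[0.1791 0.0374; 0.0374 0.2332]
step 3: x^-=[-0.3817, -0.3972]  P^-=[0.3565 0.0822; 0.0822 0.5272]  S=[0.6638 0.0094; 0.0094 0.9406]  K=[0.5148 0.0898; -0.0192 0.5624]  nu=[2.8842, -3.5952]  x^+=[0.7800, -2.4744]  P^+=[0.1722 0.0385; 0.0385 0.2296]
step 4: x^-=[0.2553, -2.7270]  P^-=[0.3508 0.0831; 0.0831 0.5229]  S=[0.6577 0.0109; 0.0109 0.9363]  K=[0.5104 0.0903; -0.0181 0.5604]  nu=[-4.2789, 1.0619]  x^+=[-1.8330, -2.0543]  P^+=[0.1708 0.0387; 0.0387 0.2288]

P_post[0,0] = 0.1708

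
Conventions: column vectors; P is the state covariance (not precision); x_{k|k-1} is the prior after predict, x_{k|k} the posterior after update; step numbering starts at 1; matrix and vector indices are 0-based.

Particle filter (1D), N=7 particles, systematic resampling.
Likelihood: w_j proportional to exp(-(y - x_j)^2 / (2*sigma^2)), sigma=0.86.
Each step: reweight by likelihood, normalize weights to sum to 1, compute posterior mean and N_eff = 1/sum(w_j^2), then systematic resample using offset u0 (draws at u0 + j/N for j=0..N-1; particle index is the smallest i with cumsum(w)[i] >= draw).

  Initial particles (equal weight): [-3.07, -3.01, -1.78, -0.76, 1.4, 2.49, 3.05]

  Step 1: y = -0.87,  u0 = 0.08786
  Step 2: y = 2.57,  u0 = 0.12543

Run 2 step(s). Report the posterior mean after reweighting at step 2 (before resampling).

post_mean = -0.7638

step 1: w=[0.0226, 0.0270, 0.3406, 0.5913, 0.0183, 0.0003, 0.0000]  mean=-1.1797  Neff=2.1407  idx=[2, 2, 2, 3, 3, 3, 3]
step 2: w=[0.0012, 0.0012, 0.0012, 0.2491, 0.2491, 0.2491, 0.2491]  mean=-0.7638  Neff=4.0301  idx=[3, 4, 4, 5, 5, 6, 6]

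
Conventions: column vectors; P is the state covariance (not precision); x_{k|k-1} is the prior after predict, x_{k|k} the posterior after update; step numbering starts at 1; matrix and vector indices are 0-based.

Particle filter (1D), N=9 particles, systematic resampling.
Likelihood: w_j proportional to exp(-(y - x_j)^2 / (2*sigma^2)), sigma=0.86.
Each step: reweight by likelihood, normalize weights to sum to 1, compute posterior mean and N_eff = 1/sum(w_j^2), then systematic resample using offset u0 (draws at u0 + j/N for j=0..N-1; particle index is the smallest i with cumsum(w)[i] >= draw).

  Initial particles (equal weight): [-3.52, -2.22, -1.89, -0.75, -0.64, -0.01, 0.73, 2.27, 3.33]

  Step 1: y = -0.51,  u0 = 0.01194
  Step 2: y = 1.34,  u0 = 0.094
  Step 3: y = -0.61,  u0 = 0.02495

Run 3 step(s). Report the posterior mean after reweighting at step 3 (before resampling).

step 1: w=[0.0006, 0.0388, 0.0773, 0.2694, 0.2769, 0.2365, 0.0990, 0.0015, 0.0000]  mean=-0.5402  Neff=4.4955  idx=[1, 3, 3, 3, 4, 4, 5, 5, 6]
step 2: w=[0.0001, 0.0315, 0.0315, 0.0315, 0.0426, 0.0426, 0.1758, 0.1758, 0.4687]  mean=0.2131  Neff=3.4707  idx=[3, 6, 6, 7, 8, 8, 8, 8, 8]
step 3: w=[0.2046, 0.1625, 0.1625, 0.1625, 0.0616, 0.0616, 0.0616, 0.0616, 0.0616]  mean=0.0664  Neff=7.1407  idx=[0, 0, 1, 1, 2, 3, 3, 5, 7]

post_mean = 0.0664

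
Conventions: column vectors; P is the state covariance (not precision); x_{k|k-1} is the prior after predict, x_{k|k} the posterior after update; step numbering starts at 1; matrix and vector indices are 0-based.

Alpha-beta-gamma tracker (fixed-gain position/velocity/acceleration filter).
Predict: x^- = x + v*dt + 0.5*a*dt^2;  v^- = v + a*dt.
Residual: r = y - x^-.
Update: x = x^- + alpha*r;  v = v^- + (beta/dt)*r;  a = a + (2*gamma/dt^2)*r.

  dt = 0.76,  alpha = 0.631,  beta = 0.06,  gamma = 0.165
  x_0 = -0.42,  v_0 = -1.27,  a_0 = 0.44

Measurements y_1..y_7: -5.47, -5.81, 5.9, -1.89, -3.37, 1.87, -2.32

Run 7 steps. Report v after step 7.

v_post = 7.3012

step 1: x_pred=-1.2581  r=-4.2119  x^+=-3.9158  v^+=-1.2681  a^+=-1.9664
step 2: x_pred=-5.4475  r=-0.3625  x^+=-5.6762  v^+=-2.7912  a^+=-2.1735
step 3: x_pred=-8.4252  r=14.3252  x^+=0.6140  v^+=-3.3121  a^+=6.0109
step 4: x_pred=-0.1672  r=-1.7228  x^+=-1.2543  v^+=1.1202  a^+=5.0267
step 5: x_pred=1.0488  r=-4.4188  x^+=-1.7395  v^+=4.5916  a^+=2.5021
step 6: x_pred=2.4728  r=-0.6028  x^+=2.0924  v^+=6.4456  a^+=2.1577
step 7: x_pred=7.6143  r=-9.9343  x^+=1.3457  v^+=7.3012  a^+=-3.5180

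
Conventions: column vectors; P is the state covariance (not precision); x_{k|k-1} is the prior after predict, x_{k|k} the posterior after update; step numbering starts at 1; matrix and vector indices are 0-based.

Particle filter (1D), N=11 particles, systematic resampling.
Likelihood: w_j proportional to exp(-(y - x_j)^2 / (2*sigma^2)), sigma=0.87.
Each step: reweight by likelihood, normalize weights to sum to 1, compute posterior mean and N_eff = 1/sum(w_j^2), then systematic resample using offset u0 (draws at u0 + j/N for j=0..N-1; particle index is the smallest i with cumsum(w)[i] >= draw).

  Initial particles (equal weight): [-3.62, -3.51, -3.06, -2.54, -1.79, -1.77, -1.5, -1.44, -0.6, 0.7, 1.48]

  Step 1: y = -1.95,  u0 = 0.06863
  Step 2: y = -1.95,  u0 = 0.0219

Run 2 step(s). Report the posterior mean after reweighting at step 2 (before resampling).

step 1: w=[0.0284, 0.0359, 0.0793, 0.1423, 0.1760, 0.1752, 0.1566, 0.1508, 0.0537, 0.0017, 0.0001]  mean=-1.9409  Neff=7.1192  idx=[2, 3, 3, 4, 4, 5, 5, 6, 7, 7, 8]
step 2: w=[0.0503, 0.0901, 0.0901, 0.1115, 0.1115, 0.1110, 0.1110, 0.0992, 0.0955, 0.0955, 0.0340]  mean=-1.8485  Neff=10.2491  idx=[0, 1, 2, 3, 4, 5, 6, 6, 7, 8, 9]

post_mean = -1.8485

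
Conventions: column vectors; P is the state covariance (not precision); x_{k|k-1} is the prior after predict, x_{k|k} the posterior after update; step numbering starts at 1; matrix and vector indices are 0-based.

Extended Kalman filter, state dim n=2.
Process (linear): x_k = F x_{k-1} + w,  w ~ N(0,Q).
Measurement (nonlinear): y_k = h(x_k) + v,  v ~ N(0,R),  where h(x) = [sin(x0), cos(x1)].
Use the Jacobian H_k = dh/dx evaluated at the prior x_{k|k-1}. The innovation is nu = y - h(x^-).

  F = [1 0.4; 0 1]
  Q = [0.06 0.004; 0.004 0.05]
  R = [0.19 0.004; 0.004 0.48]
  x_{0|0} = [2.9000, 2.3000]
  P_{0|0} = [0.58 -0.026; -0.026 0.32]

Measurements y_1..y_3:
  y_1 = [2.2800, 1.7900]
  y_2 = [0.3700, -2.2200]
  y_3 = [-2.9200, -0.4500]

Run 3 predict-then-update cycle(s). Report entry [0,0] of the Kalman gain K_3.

step 1: x^-=[3.8200, 2.3000]  P^-=[0.6704 0.1060; 0.1060 0.3700]  H_jac=[-0.7786 0.0000; 0.0000 -0.7457]  S=[0.5964 0.0655; 0.0655 0.6857]  K=[-0.8717 -0.0320; -0.0952 -0.3933]  nu=[2.9076, 2.4563]  x^+=[1.2070, 1.0574]  P^+=[0.2129 0.0252; 0.0252 0.2536]
step 2: x^-=[1.6300, 1.0574]  P^-=[0.3337 0.1307; 0.1307 0.3036]  H_jac=[-0.0591 0.0000; 0.0000 -0.8711]  S=[0.1912 0.0107; 0.0107 0.7104]  K=[-0.0943 -0.1588; -0.0195 -0.3720]  nu=[-0.6283, -2.7112]  x^+=[2.1198, 2.0783]  P^+=[0.3137 0.0880; 0.0880 0.2051]
step 3: x^-=[2.9511, 2.0783]  P^-=[0.4769 0.1740; 0.1740 0.2551]  H_jac=[-0.9819 0.0000; 0.0000 -0.8740]  S=[0.6498 0.1533; 0.1533 0.6749]  K=[-0.7053 -0.0651; -0.1955 -0.2860]  nu=[-3.1093, 0.0360]  x^+=[5.1417, 2.6757]  P^+=[0.1367 0.0390; 0.0390 0.1579]

K[0,0] = -0.7053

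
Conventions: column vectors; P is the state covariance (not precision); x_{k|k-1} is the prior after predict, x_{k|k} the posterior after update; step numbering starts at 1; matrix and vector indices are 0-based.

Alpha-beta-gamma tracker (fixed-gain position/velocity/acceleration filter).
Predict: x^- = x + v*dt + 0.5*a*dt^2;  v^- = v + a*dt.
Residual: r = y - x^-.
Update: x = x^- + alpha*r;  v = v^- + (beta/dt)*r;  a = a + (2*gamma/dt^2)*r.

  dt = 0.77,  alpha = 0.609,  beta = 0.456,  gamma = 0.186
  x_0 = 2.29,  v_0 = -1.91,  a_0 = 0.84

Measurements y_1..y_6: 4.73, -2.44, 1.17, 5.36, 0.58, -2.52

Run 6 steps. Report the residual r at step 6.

resid = -6.5347

step 1: x_pred=1.0683  r=3.6617  x^+=3.2983  v^+=0.9053  a^+=3.1374
step 2: x_pred=4.9254  r=-7.3654  x^+=0.4399  v^+=-1.0408  a^+=-1.4838
step 3: x_pred=-0.8014  r=1.9714  x^+=0.3992  v^+=-1.0158  a^+=-0.2469
step 4: x_pred=-0.4562  r=5.8162  x^+=3.0859  v^+=2.2384  a^+=3.4023
step 5: x_pred=5.8181  r=-5.2381  x^+=2.6281  v^+=1.7562  a^+=0.1158
step 6: x_pred=4.0147  r=-6.5347  x^+=0.0351  v^+=-2.0245  a^+=-3.9842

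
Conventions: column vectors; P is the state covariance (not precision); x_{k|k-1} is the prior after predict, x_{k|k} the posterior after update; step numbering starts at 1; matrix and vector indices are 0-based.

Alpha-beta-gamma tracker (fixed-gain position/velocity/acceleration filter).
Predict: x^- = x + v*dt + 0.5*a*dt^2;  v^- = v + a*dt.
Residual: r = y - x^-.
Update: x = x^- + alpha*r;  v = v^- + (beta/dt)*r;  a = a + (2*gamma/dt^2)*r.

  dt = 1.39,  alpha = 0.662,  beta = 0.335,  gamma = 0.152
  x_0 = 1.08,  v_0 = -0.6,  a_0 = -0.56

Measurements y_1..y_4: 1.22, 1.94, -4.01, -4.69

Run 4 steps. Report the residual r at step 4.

step 1: x_pred=-0.2950  r=1.5150  x^+=0.7079  v^+=-1.0133  a^+=-0.3216
step 2: x_pred=-1.0112  r=2.9512  x^+=0.9425  v^+=-0.7491  a^+=0.1427
step 3: x_pred=0.0391  r=-4.0491  x^+=-2.6414  v^+=-1.5266  a^+=-0.4944
step 4: x_pred=-5.2409  r=0.5509  x^+=-4.8762  v^+=-2.0810  a^+=-0.4077

resid = 0.5509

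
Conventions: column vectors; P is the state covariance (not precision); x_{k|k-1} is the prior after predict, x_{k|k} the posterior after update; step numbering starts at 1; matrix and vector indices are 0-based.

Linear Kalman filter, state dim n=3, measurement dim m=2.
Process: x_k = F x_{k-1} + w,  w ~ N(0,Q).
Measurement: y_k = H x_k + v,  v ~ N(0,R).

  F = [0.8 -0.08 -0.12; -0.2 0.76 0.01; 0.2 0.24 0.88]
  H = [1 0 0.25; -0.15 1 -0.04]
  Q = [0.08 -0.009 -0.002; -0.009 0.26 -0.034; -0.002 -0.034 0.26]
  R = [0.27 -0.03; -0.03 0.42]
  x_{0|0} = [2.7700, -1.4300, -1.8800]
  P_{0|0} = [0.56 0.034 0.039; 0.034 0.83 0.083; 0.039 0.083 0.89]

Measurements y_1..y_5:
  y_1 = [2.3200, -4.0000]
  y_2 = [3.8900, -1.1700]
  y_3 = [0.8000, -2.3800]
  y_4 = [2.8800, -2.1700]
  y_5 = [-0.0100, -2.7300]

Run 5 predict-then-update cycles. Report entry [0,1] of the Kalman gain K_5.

step 1: x^-=[2.5560, -1.6596, -1.4436]  P^-=[0.4463 -0.1353 0.0020; -0.1353 0.7527 0.1553; 0.0020 0.1553 1.0715]  S=[0.7842 -0.2043; -0.2043 1.2126]  K=[0.5504 -0.0741; 0.0436 0.6397; 0.3850 0.1573]  nu=[0.1249, -2.0147]  x^+=[2.7741, -2.9429, -1.7125]  P^+=[0.1854 -0.0254 -0.1382; -0.0254 0.2664 0.0718; -0.1382 0.0718 0.9499]
step 2: x^-=[2.6602, -2.8085, -1.6585]  P^-=[0.2452 -0.0829 -0.1834; -0.0829 0.4307 0.0851; -0.1834 0.0851 0.9976]  S=[0.4859 -0.1241; -0.1241 0.8737]  K=[0.3917 -0.0729; 0.0019 0.5036; 0.1631 0.1064]  nu=[1.6444, 1.9712]  x^+=[3.1606, -1.8126, -1.1804]  P^+=[0.1589 -0.0267 -0.2039; -0.0267 0.2094 0.0484; -0.2039 0.0484 0.9791]
step 3: x^-=[2.8152, -2.0215, -0.8417]  P^-=[0.2407 -0.0760 -0.2322; -0.0760 0.3971 0.0716; -0.2322 0.0716 0.9827]  S=[0.4560 -0.1160; -0.1160 0.8383]  K=[0.3828 -0.0696; -0.0044 0.4832; 0.0519 0.0873]  nu=[-1.8047, 0.0301]  x^+=[2.1223, -1.9990, -0.9327]  P^+=[0.1636 -0.0255 -0.2327; -0.0255 0.2008 0.0392; -0.2327 0.0392 0.9762]
step 4: x^-=[1.9697, -1.9530, -0.8761]  P^-=[0.2487 -0.0755 -0.2493; -0.0755 0.3919 0.0688; -0.2493 0.0688 0.9663]  S=[0.4544 -0.1160; -0.1160 0.8332]  K=[0.3926 -0.0688; -0.0059 0.4798; 0.0037 0.0817]  nu=[1.1293, 0.0435]  x^+=[2.4101, -1.9388, -0.8683]  P^+=[0.1685 -0.0251 -0.2416; -0.0251 0.1994 0.0364; -0.2416 0.0364 0.9608]
step 5: x^-=[2.1874, -1.9642, -0.7474]  P^-=[0.2532 -0.0760 -0.2527; -0.0760 0.3912 0.0679; -0.2527 0.0679 0.9502]  S=[0.4563 -0.1169; -0.1169 0.8327]  K=[0.3990 -0.0687; -0.0065 0.4793; -0.0128 0.0797]  nu=[-2.0105, -0.4676]  x^+=[1.4174, -2.1753, -0.7590]  P^+=[0.1703 -0.0250 -0.2420; -0.0250 0.1992 0.0353; -0.2420 0.0353 0.9446]

K[0,1] = -0.0687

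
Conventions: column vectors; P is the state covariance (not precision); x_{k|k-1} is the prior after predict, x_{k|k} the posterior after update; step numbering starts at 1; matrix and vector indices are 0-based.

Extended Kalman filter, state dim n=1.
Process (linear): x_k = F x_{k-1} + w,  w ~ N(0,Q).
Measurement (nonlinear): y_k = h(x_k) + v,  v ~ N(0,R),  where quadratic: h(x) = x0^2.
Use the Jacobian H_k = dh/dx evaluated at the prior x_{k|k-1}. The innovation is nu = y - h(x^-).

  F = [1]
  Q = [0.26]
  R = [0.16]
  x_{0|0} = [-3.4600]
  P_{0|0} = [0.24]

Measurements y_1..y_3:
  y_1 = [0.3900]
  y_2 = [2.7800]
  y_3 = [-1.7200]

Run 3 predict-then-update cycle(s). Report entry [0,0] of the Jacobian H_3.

H_jac[0,0] = -3.3554

step 1: x^-=[-3.4600]  P^-=[0.5000]  H_jac=[-6.9200]  S=[24.1032]  K=[-0.1435]  nu=[-11.5816]  x^+=[-1.7975]  P^+=[0.0033]
step 2: x^-=[-1.7975]  P^-=[0.2633]  H_jac=[-3.5949]  S=[3.5630]  K=[-0.2657]  nu=[-0.4509]  x^+=[-1.6777]  P^+=[0.0118]
step 3: x^-=[-1.6777]  P^-=[0.2718]  H_jac=[-3.3554]  S=[3.2203]  K=[-0.2832]  nu=[-4.5346]  x^+=[-0.3934]  P^+=[0.0135]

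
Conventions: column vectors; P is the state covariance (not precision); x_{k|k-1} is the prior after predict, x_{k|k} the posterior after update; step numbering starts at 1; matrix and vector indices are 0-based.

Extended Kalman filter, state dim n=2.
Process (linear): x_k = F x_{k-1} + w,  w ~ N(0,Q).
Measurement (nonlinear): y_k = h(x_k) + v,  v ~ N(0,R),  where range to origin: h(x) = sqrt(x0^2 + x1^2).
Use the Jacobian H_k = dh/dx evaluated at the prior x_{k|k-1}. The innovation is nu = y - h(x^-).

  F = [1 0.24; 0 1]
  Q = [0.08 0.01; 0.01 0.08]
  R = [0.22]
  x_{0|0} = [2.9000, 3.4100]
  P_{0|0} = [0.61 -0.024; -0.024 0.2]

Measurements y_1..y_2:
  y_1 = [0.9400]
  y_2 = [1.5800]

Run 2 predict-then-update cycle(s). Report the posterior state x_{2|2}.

step 1: x^-=[3.7184, 3.4100]  P^-=[0.6900 0.0340; 0.0340 0.2800]  H_jac=[0.7370 0.6759]  S=[0.7566]  K=[0.7025; 0.2833]  nu=[-4.1053]  x^+=[0.8343, 2.2472]  P^+=[0.3166 -0.1166; -0.1166 0.2193]
step 2: x^-=[1.3737, 2.2472]  P^-=[0.3533 -0.0539; -0.0539 0.2993]  H_jac=[0.5216 0.8532]  S=[0.4860]  K=[0.2845; 0.4676]  nu=[-1.0538]  x^+=[1.0739, 1.7544]  P^+=[0.3140 -0.1186; -0.1186 0.1930]

x_post = [1.0739, 1.7544]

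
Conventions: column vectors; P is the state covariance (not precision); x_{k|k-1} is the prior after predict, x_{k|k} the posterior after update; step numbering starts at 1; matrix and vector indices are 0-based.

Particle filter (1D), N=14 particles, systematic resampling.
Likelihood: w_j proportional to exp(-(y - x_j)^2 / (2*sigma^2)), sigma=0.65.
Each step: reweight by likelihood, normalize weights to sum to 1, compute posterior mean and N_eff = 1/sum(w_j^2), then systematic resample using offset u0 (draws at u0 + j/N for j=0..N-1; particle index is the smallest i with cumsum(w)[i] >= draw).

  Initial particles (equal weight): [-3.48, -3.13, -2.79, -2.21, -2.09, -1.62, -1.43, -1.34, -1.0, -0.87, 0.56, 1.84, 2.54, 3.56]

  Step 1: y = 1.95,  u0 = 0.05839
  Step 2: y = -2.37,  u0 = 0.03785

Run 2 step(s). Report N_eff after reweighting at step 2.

step 1: w=[0.0000, 0.0000, 0.0000, 0.0000, 0.0000, 0.0000, 0.0000, 0.0000, 0.0000, 0.0000, 0.0566, 0.5488, 0.3687, 0.0259]  mean=2.0701  Neff=2.2679  idx=[11, 11, 11, 11, 11, 11, 11, 11, 12, 12, 12, 12, 12, 13]
step 2: w=[0.1250, 0.1250, 0.1250, 0.1250, 0.1250, 0.1250, 0.1250, 0.1250, 0.0001, 0.0001, 0.0001, 0.0001, 0.0001, 0.0000]  mean=1.8402  Neff=8.0052  idx=[0, 0, 1, 2, 2, 3, 3, 4, 4, 5, 6, 6, 7, 7]

N_eff = 8.0052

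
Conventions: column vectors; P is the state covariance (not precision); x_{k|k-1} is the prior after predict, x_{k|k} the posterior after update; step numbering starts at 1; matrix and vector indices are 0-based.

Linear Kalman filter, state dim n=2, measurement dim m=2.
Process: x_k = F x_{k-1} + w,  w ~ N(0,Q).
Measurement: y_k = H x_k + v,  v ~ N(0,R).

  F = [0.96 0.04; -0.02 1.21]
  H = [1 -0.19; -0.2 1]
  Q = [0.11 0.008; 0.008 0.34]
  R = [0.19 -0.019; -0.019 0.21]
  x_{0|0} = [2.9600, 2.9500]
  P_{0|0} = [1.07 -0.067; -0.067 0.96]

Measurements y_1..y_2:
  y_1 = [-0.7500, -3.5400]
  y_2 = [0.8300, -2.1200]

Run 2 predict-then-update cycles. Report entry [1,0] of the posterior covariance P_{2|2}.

step 1: x^-=[2.9596, 3.5103]  P^-=[1.0925 -0.0439; -0.0439 1.7492]  S=[1.3623 -0.6154; -0.6154 2.0204]  K=[0.8690 0.1348; 0.1355 0.9114]  nu=[-3.0426, -6.4584]  x^+=[-0.5550, -2.7880]  P^+=[0.1713 0.0461; 0.0461 0.1980]
step 2: x^-=[-0.6443, -3.3624]  P^-=[0.2717 0.0678; 0.0678 0.6278]  S=[0.4586 -0.1223; -0.1223 0.8215]  K=[0.5922 0.1045; 0.0906 0.7611]  nu=[0.8354, 1.1135]  x^+=[-0.0332, -2.4391]  P^+=[0.1170 0.0341; 0.0341 0.1649]

P_post[1,0] = 0.0341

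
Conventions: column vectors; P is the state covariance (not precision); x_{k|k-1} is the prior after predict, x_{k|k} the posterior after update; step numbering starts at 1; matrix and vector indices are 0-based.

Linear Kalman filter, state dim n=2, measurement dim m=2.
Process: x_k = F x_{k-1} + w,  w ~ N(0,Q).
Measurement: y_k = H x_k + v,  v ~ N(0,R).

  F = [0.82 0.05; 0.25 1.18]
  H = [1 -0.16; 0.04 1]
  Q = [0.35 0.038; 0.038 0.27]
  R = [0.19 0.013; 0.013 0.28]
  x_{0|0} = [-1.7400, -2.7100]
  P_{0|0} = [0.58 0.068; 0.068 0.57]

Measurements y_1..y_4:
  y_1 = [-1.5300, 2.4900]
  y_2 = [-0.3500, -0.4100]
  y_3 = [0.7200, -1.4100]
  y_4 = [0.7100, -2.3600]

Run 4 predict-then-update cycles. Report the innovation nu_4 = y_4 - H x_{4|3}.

step 1: x^-=[-1.5623, -3.6328]  P^-=[0.7470 0.2572; 0.2572 1.1400]  S=[0.8839 0.1160; 0.1160 1.4418]  K=[0.7807 0.1363; -0.0203 0.7995]  nu=[-0.5489, 6.1853]  x^+=[-1.1479, 1.3233]  P^+=[0.1568 0.0420; 0.0420 0.2219]
step 2: x^-=[-0.8751, 1.2745]  P^-=[0.4595 0.1244; 0.1244 0.6136]  S=[0.6253 0.0568; 0.0568 0.9043]  K=[0.6925 0.1144; -0.0203 0.6853]  nu=[0.7290, -1.6495]  x^+=[-0.5590, 0.1293]  P^+=[0.1387 0.0355; 0.0355 0.1902]
step 3: x^-=[-0.4519, 0.0128]  P^-=[0.4467 0.1124; 0.1124 0.5645]  S=[0.6151 0.0523; 0.0523 0.8542]  K=[0.6875 0.1105; -0.0207 0.6674]  nu=[1.1739, -1.4047]  x^+=[0.2000, -0.9490]  P^+=[0.1376 0.0344; 0.0344 0.1852]
step 4: x^-=[0.1165, -1.0698]  P^-=[0.4458 0.1108; 0.1108 0.5568]  S=[0.6146 0.0519; 0.0519 0.8463]  K=[0.6872 0.1099; -0.0207 0.6644]  nu=[0.4223, -1.2948]  x^+=[0.2644, -1.9388]  P^+=[0.1375 0.0342; 0.0342 0.1844]

innov = [0.4223, -1.2948]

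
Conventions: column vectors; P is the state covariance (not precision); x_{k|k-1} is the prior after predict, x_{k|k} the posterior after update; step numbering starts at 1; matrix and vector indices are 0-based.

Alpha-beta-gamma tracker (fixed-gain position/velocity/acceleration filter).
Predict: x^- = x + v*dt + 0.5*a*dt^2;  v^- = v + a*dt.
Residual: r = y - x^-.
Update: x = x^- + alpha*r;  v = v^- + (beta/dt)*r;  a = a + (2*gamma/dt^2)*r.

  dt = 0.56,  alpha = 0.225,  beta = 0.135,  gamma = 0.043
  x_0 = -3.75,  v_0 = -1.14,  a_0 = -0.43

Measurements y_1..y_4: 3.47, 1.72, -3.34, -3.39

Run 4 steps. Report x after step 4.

x_post = 0.5222

step 1: x_pred=-4.4558  r=7.9258  x^+=-2.6725  v^+=0.5299  a^+=1.7435
step 2: x_pred=-2.1024  r=3.8224  x^+=-1.2424  v^+=2.4277  a^+=2.7918
step 3: x_pred=0.5549  r=-3.8949  x^+=-0.3214  v^+=3.0522  a^+=1.7236
step 4: x_pred=1.6581  r=-5.0481  x^+=0.5222  v^+=2.8005  a^+=0.3393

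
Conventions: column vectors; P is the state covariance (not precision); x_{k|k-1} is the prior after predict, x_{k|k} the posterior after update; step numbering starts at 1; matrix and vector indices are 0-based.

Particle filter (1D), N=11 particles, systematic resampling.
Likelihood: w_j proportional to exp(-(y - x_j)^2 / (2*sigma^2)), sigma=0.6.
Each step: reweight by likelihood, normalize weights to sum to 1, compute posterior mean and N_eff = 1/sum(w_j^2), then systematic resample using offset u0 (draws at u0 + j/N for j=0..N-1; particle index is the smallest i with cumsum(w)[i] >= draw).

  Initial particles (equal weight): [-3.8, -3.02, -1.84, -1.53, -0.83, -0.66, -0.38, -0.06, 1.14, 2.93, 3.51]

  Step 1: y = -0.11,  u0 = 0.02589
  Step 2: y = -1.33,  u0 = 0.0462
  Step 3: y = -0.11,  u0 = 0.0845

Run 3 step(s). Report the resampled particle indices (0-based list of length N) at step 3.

resampled_idx = [1, 2, 4, 5, 6, 7, 7, 8, 9, 10, 10]

step 1: w=[0.0000, 0.0000, 0.0048, 0.0188, 0.1505, 0.2031, 0.2794, 0.3081, 0.0353, 0.0000, 0.0000]  mean=-0.3810  Neff=4.1929  idx=[4, 4, 5, 5, 6, 6, 6, 7, 7, 7, 7]
step 2: w=[0.1876, 0.1876, 0.1423, 0.1423, 0.0758, 0.0758, 0.0758, 0.0283, 0.0283, 0.0283, 0.0283]  mean=-0.5923  Neff=7.6186  idx=[0, 0, 1, 1, 2, 2, 3, 4, 5, 6, 9]
step 3: w=[0.0638, 0.0638, 0.0638, 0.0638, 0.0862, 0.0862, 0.0862, 0.1185, 0.1185, 0.1185, 0.1307]  mean=-0.5254  Neff=10.2273  idx=[1, 2, 4, 5, 6, 7, 7, 8, 9, 10, 10]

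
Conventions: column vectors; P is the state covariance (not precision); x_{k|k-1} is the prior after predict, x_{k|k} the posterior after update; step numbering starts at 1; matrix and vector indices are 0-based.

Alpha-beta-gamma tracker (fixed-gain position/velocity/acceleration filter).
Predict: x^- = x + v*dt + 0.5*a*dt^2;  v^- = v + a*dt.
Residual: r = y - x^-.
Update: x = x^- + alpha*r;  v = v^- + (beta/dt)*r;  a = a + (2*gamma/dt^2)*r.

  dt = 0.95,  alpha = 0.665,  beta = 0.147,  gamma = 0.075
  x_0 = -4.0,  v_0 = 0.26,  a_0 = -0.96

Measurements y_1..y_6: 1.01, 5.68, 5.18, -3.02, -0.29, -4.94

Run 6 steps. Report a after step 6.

step 1: x_pred=-4.1862  r=5.1962  x^+=-0.7307  v^+=0.1520  a^+=-0.0964
step 2: x_pred=-0.6298  r=6.3098  x^+=3.5662  v^+=1.0369  a^+=0.9523
step 3: x_pred=4.9810  r=0.1990  x^+=5.1133  v^+=1.9724  a^+=0.9854
step 4: x_pred=7.4318  r=-10.4518  x^+=0.4813  v^+=1.2913  a^+=-0.7517
step 5: x_pred=1.3688  r=-1.6588  x^+=0.2657  v^+=0.3205  a^+=-1.0274
step 6: x_pred=0.1065  r=-5.0465  x^+=-3.2494  v^+=-1.4365  a^+=-1.8662

a_post = -1.8662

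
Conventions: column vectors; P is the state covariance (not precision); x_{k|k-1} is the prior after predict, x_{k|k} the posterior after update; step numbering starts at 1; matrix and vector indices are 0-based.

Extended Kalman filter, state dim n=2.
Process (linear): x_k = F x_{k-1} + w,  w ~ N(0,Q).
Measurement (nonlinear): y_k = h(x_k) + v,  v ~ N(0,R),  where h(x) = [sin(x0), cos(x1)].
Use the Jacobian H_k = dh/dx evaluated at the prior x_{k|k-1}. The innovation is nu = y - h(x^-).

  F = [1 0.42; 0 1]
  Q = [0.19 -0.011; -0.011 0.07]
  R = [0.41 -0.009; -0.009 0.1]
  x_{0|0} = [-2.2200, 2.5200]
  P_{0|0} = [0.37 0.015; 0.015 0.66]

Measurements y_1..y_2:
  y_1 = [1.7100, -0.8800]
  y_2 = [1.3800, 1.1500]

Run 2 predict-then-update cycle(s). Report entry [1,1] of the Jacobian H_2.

step 1: x^-=[-1.1616, 2.5200]  P^-=[0.6890 0.2812; 0.2812 0.7300]  H_jac=[0.3979 0.0000; 0.0000 -0.5823]  S=[0.5191 -0.0742; -0.0742 0.3475]  K=[0.4753 -0.3697; 0.0421 -1.2142]  nu=[2.6274, -0.0670]  x^+=[0.1121, 2.7120]  P^+=[0.4982 0.0708; 0.0708 0.2092]
step 2: x^-=[1.2511, 2.7120]  P^-=[0.7846 0.1477; 0.1477 0.2792]  H_jac=[0.3143 0.0000; 0.0000 -0.4165]  S=[0.4875 -0.0283; -0.0283 0.1484]  K=[0.4871 -0.3214; 0.0502 -0.7737]  nu=[0.4307, 2.0591]  x^+=[0.7990, 1.1404]  P^+=[0.6447 0.0877; 0.0877 0.1869]

H_jac[1,1] = -0.4165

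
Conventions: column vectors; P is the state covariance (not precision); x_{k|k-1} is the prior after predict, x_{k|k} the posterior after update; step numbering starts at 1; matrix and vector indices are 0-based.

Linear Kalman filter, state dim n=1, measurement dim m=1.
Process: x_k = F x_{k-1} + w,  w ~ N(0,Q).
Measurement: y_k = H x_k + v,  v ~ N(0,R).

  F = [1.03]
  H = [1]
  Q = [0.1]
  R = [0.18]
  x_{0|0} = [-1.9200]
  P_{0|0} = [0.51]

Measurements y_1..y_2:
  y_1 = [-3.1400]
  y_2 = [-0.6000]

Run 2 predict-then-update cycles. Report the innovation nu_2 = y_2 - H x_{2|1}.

step 1: x^-=[-1.9776]  P^-=[0.6411]  S=[0.8211]  K=[0.7808]  nu=[-1.1624]  x^+=[-2.8852]  P^+=[0.1405]
step 2: x^-=[-2.9717]  P^-=[0.2491]  S=[0.4291]  K=[0.5805]  nu=[2.3717]  x^+=[-1.5949]  P^+=[0.1045]

innov = [2.3717]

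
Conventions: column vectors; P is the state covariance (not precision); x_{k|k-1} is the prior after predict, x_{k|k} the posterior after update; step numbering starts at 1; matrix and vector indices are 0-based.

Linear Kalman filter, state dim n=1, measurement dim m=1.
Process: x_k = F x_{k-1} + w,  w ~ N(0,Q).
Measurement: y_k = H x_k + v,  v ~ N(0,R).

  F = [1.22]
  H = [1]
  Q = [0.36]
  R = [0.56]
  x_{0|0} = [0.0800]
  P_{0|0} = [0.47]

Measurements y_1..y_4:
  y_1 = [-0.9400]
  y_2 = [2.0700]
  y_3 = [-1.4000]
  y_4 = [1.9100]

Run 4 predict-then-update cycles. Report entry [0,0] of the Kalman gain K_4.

K[0,0] = 0.6079

step 1: x^-=[0.0976]  P^-=[1.0595]  S=[1.6195]  K=[0.6542]  nu=[-1.0376]  x^+=[-0.5812]  P^+=[0.3664]
step 2: x^-=[-0.7091]  P^-=[0.9053]  S=[1.4653]  K=[0.6178]  nu=[2.7791]  x^+=[1.0079]  P^+=[0.3460]
step 3: x^-=[1.2296]  P^-=[0.8750]  S=[1.4350]  K=[0.6097]  nu=[-2.6296]  x^+=[-0.3738]  P^+=[0.3415]
step 4: x^-=[-0.4560]  P^-=[0.8682]  S=[1.4282]  K=[0.6079]  nu=[2.3660]  x^+=[0.9823]  P^+=[0.3404]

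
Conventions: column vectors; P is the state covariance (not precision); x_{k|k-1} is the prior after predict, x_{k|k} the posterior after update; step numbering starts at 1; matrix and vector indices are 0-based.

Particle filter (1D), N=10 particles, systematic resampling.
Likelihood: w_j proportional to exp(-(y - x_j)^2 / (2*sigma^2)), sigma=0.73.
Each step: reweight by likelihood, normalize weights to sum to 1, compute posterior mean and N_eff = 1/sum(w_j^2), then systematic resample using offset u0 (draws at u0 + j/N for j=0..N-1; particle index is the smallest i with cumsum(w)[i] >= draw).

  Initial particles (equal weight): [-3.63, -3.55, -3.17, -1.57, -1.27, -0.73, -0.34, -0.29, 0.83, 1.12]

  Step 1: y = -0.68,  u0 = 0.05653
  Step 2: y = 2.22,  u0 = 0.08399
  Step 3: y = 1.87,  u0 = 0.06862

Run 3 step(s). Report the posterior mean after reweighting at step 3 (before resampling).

post_mean = -0.3029

step 1: w=[0.0001, 0.0001, 0.0007, 0.1152, 0.1747, 0.2417, 0.2173, 0.2100, 0.0285, 0.0116]  mean=-0.6803  Neff=5.1411  idx=[3, 4, 4, 5, 5, 6, 6, 7, 7, 7]
step 2: w=[0.0001, 0.0008, 0.0008, 0.0219, 0.0219, 0.1644, 0.1644, 0.2085, 0.2085, 0.2085]  mean=-0.3275  Neff=5.3912  idx=[5, 5, 6, 7, 7, 8, 8, 8, 9, 9]
step 3: w=[0.0863, 0.0863, 0.0863, 0.1059, 0.1059, 0.1059, 0.1059, 0.1059, 0.1059, 0.1059]  mean=-0.3029  Neff=9.9197  idx=[0, 1, 3, 4, 4, 5, 6, 7, 8, 9]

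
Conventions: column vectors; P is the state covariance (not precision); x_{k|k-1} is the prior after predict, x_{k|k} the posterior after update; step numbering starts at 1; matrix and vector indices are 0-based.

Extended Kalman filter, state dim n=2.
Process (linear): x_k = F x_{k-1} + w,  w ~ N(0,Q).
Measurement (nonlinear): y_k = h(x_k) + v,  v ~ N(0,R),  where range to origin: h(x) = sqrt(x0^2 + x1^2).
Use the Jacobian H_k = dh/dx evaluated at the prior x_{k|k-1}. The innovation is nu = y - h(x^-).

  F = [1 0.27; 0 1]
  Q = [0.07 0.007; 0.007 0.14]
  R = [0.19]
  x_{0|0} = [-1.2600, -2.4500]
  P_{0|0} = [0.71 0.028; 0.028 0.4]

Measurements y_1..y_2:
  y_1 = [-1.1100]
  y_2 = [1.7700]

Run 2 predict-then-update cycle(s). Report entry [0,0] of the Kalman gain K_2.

step 1: x^-=[-1.9215, -2.4500]  P^-=[0.8243 0.1430; 0.1430 0.5400]  H_jac=[-0.6171 -0.7869]  S=[0.9771]  K=[-0.6357; -0.5252]  nu=[-4.2236]  x^+=[0.7636, -0.2319]  P^+=[0.4294 -0.1832; -0.1832 0.2705]
step 2: x^-=[0.7010, -0.2319]  P^-=[0.4201 -0.1032; -0.1032 0.4105]  H_jac=[0.9494 -0.3141]  S=[0.6707]  K=[0.6430; -0.3383]  nu=[1.0316]  x^+=[1.3643, -0.5810]  P^+=[0.1428 0.0427; 0.0427 0.3337]

K[0,0] = 0.6430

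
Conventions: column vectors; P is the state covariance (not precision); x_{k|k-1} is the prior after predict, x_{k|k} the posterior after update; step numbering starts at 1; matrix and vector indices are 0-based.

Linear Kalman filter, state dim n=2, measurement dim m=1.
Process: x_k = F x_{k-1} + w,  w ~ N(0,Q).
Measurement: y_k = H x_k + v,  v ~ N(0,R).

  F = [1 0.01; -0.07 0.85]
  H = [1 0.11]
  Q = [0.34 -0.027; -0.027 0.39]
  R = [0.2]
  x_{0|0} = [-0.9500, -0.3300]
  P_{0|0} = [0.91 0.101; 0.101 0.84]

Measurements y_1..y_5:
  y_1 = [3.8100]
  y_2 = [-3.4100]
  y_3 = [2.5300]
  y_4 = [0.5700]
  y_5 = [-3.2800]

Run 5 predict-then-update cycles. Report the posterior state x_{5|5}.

x_post = [-2.0612, -0.1707]

step 1: x^-=[-0.9533, -0.2140]  P^-=[1.2521 0.0022; 0.0022 0.9893]  S=[1.4646]  K=[0.8551; 0.0758]  nu=[4.7868]  x^+=[3.1399, 0.1489]  P^+=[0.1812 -0.0927; -0.0927 0.9809]
step 2: x^-=[3.1414, -0.0932]  P^-=[0.5195 -0.1101; -0.1101 1.1106]  S=[0.7087]  K=[0.7159; 0.0170]  nu=[-6.5412]  x^+=[-1.5415, -0.2045]  P^+=[0.1562 -0.1187; -0.1187 1.1104]
step 3: x^-=[-1.5435, -0.0659]  P^-=[0.4940 -0.1293; -0.1293 1.2072]  S=[0.6801]  K=[0.7054; 0.0051]  nu=[4.0808]  x^+=[1.3350, -0.0453]  P^+=[0.1556 -0.1318; -0.1318 1.2072]
step 4: x^-=[1.3345, -0.1319]  P^-=[0.4931 -0.1395; -0.1395 1.2786]  S=[0.6778]  K=[0.7048; 0.0016]  nu=[-0.7500]  x^+=[0.8059, -0.1332]  P^+=[0.1564 -0.1403; -0.1403 1.2786]
step 5: x^-=[0.8046, -0.1696]  P^-=[0.4937 -0.1463; -0.1463 1.3313]  S=[0.6776]  K=[0.7048; 0.0003]  nu=[-4.0660]  x^+=[-2.0612, -0.1707]  P^+=[0.1571 -0.1464; -0.1464 1.3313]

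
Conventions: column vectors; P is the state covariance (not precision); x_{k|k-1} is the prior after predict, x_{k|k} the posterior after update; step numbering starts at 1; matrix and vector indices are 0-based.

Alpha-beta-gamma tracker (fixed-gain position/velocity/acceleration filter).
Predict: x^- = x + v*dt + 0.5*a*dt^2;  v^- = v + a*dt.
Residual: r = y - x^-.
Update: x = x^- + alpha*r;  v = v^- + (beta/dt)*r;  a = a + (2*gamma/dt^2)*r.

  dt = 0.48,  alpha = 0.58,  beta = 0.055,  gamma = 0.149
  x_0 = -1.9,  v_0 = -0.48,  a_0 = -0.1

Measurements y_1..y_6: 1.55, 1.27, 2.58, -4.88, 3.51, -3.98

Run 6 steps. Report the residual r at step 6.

resid = -7.4064

step 1: x_pred=-2.1419  r=3.6919  x^+=-0.0006  v^+=-0.1050  a^+=4.6751
step 2: x_pred=0.4876  r=0.7824  x^+=0.9414  v^+=2.2288  a^+=5.6871
step 3: x_pred=2.6663  r=-0.0863  x^+=2.6163  v^+=4.9487  a^+=5.5754
step 4: x_pred=5.6339  r=-10.5139  x^+=-0.4642  v^+=6.4202  a^+=-8.0233
step 5: x_pred=1.6932  r=1.8168  x^+=2.7470  v^+=2.7772  a^+=-5.6735
step 6: x_pred=3.4264  r=-7.4064  x^+=-0.8693  v^+=-0.7948  a^+=-15.2530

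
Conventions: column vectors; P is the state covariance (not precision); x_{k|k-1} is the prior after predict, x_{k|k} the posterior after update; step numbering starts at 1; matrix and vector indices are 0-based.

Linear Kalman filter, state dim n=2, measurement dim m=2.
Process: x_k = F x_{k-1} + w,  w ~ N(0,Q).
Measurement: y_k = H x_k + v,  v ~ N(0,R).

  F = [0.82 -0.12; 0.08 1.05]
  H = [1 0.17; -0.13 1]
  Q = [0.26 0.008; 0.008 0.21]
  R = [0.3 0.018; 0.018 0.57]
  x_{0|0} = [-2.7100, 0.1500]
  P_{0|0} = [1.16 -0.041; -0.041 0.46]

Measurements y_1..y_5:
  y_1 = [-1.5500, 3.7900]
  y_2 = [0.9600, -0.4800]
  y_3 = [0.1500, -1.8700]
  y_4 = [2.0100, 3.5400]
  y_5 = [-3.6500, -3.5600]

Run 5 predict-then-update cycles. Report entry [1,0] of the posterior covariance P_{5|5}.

P_post[1,0] = -0.0169

step 1: x^-=[-2.2402, -0.0593]  P^-=[1.0547 -0.0088; -0.0088 0.7177]  S=[1.3724 -0.0057; -0.0057 1.3078]  K=[0.7669 -0.1082; 0.0848 0.5500]  nu=[0.7003, 3.5581]  x^+=[-2.0882, 1.9571]  P^+=[0.2312 -0.0178; -0.0178 0.3127]
step 2: x^-=[-1.9471, 1.8879]  P^-=[0.4234 -0.0314; -0.0314 0.5533]  S=[0.7288 0.0263; 0.0263 1.1386]  K=[0.5769 -0.0893; 0.0684 0.4879]  nu=[2.5862, -2.6210]  x^+=[-0.2211, 0.7858]  P^+=[0.1745 -0.0178; -0.0178 0.2770]
step 3: x^-=[-0.2756, 0.8074]  P^-=[0.3848 -0.0306; -0.0306 0.5136]  S=[0.6893 0.0253; 0.0253 1.0980]  K=[0.5539 -0.0862; 0.0650 0.4698]  nu=[0.2883, -2.7132]  x^+=[0.1181, -0.4486]  P^+=[0.1676 -0.0174; -0.0174 0.2667]
step 4: x^-=[0.1507, -0.4616]  P^-=[0.3799 -0.0294; -0.0294 0.5022]  S=[0.6845 0.0252; 0.0252 1.0863]  K=[0.5509 -0.0853; 0.0646 0.4643]  nu=[1.9378, 4.0212]  x^+=[0.8751, 1.5308]  P^+=[0.1666 -0.0171; -0.0171 0.2636]
step 5: x^-=[0.5339, 1.6774]  P^-=[0.3792 -0.0288; -0.0288 0.4988]  S=[0.6838 0.0253; 0.0253 1.0827]  K=[0.5505 -0.0850; 0.0647 0.4627]  nu=[-4.4691, -5.1680]  x^+=[-1.4870, -1.0030]  P^+=[0.1665 -0.0169; -0.0169 0.2627]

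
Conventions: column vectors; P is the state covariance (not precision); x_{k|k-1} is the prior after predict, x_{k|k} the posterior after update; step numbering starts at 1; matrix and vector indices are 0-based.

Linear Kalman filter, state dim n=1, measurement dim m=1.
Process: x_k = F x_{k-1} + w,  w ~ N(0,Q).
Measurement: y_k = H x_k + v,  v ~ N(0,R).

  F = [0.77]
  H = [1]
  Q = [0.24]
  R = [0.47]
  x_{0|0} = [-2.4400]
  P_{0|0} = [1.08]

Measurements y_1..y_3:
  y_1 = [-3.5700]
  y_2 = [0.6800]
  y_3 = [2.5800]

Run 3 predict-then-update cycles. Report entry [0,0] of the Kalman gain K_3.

step 1: x^-=[-1.8788]  P^-=[0.8803]  S=[1.3503]  K=[0.6519]  nu=[-1.6912]  x^+=[-2.9814]  P^+=[0.3064]
step 2: x^-=[-2.2956]  P^-=[0.4217]  S=[0.8917]  K=[0.4729]  nu=[2.9756]  x^+=[-0.8885]  P^+=[0.2223]
step 3: x^-=[-0.6841]  P^-=[0.3718]  S=[0.8418]  K=[0.4417]  nu=[3.2641]  x^+=[0.7575]  P^+=[0.2076]

K[0,0] = 0.4417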